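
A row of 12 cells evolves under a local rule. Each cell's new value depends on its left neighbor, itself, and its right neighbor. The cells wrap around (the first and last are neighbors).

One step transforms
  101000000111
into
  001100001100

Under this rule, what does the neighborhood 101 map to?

0

At position 1 the neighborhood is 101; the next row has 0 there.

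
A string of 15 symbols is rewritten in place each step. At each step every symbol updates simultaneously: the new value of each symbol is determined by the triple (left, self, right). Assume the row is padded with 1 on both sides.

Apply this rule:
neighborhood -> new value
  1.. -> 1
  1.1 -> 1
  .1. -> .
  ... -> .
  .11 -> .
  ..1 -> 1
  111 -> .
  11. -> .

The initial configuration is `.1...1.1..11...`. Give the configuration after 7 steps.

1.1.1.1.11..1.1

1.1.1.1.11..1.1
.1.1.1.1..11.1.
1.1.1.1.11..1.1  (repeats step 1; period 2)
step 7: 1.1.1.1.11..1.1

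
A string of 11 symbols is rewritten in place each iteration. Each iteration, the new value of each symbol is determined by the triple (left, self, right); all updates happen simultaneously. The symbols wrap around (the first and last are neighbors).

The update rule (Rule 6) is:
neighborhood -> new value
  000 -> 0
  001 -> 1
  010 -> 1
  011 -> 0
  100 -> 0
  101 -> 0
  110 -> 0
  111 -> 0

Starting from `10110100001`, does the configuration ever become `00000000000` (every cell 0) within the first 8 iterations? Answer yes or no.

iteration 1: 00000100010
iteration 2: 00001100110
iteration 3: 00010001000
iteration 4: 00110011000
iteration 5: 01000100000
iteration 6: 11001100000
iteration 7: 00010000001
iteration 8: 00110000011
iteration 8 is 00110000011, still not uniform 0

no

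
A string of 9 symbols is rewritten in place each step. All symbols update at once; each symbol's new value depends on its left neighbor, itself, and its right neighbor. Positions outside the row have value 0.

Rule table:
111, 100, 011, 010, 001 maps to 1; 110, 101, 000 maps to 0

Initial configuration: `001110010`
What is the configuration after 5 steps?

011101111
111001110
110111101
100111001
111110111

111110111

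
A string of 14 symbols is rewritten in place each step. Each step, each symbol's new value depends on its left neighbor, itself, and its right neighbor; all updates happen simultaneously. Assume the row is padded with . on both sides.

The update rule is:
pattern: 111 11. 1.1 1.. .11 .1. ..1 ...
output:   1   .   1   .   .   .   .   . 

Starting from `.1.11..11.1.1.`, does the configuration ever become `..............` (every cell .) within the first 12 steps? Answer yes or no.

step 1: ..1......1.1..
step 2: ..........1...
step 3: ..............
all cells are . at step 3

yes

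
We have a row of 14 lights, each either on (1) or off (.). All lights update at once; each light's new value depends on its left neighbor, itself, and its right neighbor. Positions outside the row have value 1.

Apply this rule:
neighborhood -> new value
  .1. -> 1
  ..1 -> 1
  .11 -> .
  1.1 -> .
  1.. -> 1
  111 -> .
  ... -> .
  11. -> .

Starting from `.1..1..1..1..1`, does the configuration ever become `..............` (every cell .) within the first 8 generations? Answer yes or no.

generation 1: .111111111111.
generation 2: ..............
all cells are . at generation 2

yes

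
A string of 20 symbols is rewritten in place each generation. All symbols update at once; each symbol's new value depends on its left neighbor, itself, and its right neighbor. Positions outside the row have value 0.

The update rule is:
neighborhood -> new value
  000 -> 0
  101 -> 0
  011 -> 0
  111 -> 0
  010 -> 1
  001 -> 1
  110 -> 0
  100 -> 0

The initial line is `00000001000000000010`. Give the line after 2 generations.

00000011000000000110
00000100000000001000

00000100000000001000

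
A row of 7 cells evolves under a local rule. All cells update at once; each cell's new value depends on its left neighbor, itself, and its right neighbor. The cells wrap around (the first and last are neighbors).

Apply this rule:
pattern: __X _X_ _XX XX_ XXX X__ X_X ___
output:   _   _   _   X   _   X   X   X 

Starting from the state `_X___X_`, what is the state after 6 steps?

XX__X__

__XX__X
X__XX__
_X__XX_
__X__XX
X__X__X
XX__X__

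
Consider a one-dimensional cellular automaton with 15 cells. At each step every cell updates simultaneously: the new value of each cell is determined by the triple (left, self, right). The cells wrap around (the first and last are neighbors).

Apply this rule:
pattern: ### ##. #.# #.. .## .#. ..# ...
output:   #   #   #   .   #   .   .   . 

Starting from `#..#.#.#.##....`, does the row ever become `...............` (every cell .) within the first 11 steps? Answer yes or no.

no

....#.#.###....
.....#.####....
......#####....
......#####....  (fixed point — unchanged through step 11)
step 11 is ......#####...., still not uniform .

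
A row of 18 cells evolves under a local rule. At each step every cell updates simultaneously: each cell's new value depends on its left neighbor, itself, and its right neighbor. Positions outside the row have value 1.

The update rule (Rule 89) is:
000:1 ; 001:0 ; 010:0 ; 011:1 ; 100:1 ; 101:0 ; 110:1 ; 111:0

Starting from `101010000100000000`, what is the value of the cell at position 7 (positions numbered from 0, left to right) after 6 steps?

0

100001110011111110
111101011010000010
000100011001111000
110011011101001110
011011010100101010
011011000010000000
position 7 holds 0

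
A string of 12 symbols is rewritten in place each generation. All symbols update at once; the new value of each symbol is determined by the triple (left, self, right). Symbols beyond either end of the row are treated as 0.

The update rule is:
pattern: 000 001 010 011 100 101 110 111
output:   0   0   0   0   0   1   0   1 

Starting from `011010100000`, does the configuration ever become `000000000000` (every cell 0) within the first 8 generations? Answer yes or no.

generation 1: 000101000000
generation 2: 000010000000
generation 3: 000000000000
all cells are 0 at generation 3

yes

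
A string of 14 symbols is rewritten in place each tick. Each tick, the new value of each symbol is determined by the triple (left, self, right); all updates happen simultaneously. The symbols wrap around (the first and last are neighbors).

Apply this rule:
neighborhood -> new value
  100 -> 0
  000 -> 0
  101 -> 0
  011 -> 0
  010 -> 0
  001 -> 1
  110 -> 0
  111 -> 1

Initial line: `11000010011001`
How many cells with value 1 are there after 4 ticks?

10000100100010
00001001000100
00010010001000
00100100010000
count of 1: 3

3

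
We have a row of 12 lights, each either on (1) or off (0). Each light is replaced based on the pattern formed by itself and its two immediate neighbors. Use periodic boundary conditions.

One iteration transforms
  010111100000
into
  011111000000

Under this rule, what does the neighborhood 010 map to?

1

At position 1 the neighborhood is 010; the next row has 1 there.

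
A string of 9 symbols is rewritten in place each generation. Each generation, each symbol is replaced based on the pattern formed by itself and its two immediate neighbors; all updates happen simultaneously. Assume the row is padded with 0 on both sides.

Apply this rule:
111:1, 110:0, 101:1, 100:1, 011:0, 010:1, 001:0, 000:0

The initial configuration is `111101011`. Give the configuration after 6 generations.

000000011

011011100
000101010
000111111
000011110
000001101
000000011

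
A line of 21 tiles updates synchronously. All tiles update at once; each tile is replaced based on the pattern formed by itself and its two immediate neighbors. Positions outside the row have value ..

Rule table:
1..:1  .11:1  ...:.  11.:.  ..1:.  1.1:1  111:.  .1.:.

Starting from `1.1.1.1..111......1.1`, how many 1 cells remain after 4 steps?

6

.1.1.1.1.1..1......1.
..1.1.1.1.1..1......1
...1.1.1.1.1..1......
....1.1.1.1.1..1.....
count of 1: 6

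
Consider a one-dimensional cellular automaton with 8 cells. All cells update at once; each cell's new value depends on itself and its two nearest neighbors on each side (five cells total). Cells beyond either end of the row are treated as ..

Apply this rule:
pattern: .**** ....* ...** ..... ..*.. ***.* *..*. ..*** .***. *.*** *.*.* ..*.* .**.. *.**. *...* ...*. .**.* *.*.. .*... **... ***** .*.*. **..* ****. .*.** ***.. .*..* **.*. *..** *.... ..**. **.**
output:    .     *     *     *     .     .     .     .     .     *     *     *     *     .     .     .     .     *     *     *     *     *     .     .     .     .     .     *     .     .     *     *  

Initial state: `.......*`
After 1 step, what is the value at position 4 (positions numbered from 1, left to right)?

******..
position 4 holds *

*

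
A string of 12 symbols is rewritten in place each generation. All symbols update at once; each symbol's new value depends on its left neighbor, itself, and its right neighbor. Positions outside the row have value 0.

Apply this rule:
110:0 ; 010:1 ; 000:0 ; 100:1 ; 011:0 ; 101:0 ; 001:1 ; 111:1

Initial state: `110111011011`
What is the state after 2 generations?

000111000000

generation 1: 000010000000
generation 2: 000111000000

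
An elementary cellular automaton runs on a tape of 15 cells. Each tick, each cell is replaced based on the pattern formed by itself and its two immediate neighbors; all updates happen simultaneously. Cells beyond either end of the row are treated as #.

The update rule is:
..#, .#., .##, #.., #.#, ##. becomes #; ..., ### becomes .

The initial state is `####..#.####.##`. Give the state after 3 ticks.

...######..###.
#.##....####.##
#####..##..###.

#####..##..###.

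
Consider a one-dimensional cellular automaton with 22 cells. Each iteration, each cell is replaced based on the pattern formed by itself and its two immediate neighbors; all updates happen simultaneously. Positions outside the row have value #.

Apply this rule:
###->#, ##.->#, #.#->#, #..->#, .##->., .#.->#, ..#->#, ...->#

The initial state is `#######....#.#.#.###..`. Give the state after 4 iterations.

iteration 1: #################.####
iteration 2: ##################.###
iteration 3: ###################.##
iteration 4: ####################.#

####################.#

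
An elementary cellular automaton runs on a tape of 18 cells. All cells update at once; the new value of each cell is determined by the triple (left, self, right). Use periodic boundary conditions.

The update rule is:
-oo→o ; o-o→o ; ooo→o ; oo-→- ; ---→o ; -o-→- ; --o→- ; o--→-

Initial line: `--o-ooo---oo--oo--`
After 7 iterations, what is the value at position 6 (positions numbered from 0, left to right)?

o--ooo--o-o---o--o
---oo----o--o----o
-o-o--oo------oo--
--o---o--oooo-o--o
----o----ooo-o----
ooo---oo-oo-o--ooo
oo--o-o-oo-o---ooo
position 6 holds o

o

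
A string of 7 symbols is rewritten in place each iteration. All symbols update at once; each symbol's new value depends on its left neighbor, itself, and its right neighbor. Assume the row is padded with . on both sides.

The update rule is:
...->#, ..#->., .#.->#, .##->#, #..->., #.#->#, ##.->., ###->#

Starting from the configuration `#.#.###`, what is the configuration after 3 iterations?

######.
#####..
####..#

####..#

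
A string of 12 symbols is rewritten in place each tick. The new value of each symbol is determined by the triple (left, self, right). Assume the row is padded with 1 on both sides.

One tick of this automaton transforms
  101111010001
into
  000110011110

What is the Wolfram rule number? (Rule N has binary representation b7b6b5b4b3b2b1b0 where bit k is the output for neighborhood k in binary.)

151

position 3: 111 → 1  (bit 7 = 1)
position 0: 110 → 0  (bit 6 = 0)
position 1: 101 → 0  (bit 5 = 0)
position 8: 100 → 1  (bit 4 = 1)
position 2: 011 → 0  (bit 3 = 0)
position 7: 010 → 1  (bit 2 = 1)
position 10: 001 → 1  (bit 1 = 1)
position 9: 000 → 1  (bit 0 = 1)
bits b7..b0 = 10010111 = 151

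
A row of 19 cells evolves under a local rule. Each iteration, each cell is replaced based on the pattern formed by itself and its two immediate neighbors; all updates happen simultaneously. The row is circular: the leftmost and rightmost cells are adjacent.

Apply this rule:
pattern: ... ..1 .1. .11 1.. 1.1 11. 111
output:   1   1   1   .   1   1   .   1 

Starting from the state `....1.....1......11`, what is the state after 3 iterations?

1.1111111111111.1..

11111111111111111..
.111111111111111.11
1.1111111111111.1..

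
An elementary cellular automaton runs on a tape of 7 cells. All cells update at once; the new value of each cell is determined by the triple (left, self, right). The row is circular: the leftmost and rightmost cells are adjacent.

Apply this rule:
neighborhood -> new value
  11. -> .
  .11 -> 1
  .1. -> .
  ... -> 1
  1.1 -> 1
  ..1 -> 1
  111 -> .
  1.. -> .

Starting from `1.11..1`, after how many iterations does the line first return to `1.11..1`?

7

.11..11
11..11.
1..11.1
..11.11
.11.11.
11.11..
1.11..1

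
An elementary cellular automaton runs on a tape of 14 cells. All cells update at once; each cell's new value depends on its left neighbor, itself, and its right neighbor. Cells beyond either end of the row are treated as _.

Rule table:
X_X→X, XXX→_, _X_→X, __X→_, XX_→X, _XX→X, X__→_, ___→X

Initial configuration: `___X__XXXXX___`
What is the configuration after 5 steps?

X__X__X_X_X__X

step 1: XX_X__X___X_XX
step 2: XXXX__X_X_XXXX
step 3: X__X__XXXXX__X
step 4: X__X__X___X__X
step 5: X__X__X_X_X__X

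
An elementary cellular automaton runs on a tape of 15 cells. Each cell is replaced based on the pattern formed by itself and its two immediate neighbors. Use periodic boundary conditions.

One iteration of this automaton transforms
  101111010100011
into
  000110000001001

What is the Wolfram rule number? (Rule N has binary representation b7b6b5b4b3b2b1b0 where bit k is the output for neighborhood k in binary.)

position 3: 111 → 1  (bit 7 = 1)
position 0: 110 → 0  (bit 6 = 0)
position 1: 101 → 0  (bit 5 = 0)
position 10: 100 → 0  (bit 4 = 0)
position 2: 011 → 0  (bit 3 = 0)
position 7: 010 → 0  (bit 2 = 0)
position 12: 001 → 0  (bit 1 = 0)
position 11: 000 → 1  (bit 0 = 1)
bits b7..b0 = 10000001 = 129

129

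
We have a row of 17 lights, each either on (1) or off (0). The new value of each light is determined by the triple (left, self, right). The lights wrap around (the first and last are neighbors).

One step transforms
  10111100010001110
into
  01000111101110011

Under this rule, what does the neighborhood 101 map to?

1

At position 1 the neighborhood is 101; the next row has 1 there.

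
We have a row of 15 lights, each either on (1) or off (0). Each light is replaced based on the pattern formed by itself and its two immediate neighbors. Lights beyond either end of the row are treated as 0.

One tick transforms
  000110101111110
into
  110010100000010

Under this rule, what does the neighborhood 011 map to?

At position 3 the neighborhood is 011; the next row has 0 there.

0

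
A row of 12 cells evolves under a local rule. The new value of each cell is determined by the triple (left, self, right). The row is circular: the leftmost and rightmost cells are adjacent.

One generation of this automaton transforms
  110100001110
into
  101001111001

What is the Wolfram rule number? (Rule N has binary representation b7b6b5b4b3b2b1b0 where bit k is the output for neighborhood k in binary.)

43

position 9: 111 → 0  (bit 7 = 0)
position 1: 110 → 0  (bit 6 = 0)
position 2: 101 → 1  (bit 5 = 1)
position 4: 100 → 0  (bit 4 = 0)
position 0: 011 → 1  (bit 3 = 1)
position 3: 010 → 0  (bit 2 = 0)
position 7: 001 → 1  (bit 1 = 1)
position 5: 000 → 1  (bit 0 = 1)
bits b7..b0 = 00101011 = 43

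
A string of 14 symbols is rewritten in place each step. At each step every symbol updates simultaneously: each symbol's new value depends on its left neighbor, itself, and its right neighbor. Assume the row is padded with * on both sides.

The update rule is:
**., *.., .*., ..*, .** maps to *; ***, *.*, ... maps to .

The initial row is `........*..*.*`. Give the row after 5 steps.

.*...****.**.*

*......*****.*
**....**...*.*
.**..****.**.*
.*****..*.**.*
.*...****.**.*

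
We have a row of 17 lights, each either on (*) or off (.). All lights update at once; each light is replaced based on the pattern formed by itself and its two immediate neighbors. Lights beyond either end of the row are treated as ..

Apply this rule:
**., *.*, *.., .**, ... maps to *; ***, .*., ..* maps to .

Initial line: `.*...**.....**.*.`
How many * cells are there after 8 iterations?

6

..**.******.***.*
*.****....***.**.
.**..****.*.*****
.***.*..**.**...*
.*.**.*.*******..
..****.**.....***
*.*..********.*.*
.*.*.*......**.*.
count of *: 6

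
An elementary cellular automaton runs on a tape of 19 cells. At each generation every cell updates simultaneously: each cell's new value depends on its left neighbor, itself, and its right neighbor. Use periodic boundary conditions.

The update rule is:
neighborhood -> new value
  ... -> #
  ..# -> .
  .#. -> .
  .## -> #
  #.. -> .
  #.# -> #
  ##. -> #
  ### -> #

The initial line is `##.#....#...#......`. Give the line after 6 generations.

###..##############

generation 1: ###..##...#...####.
generation 2: ###..##.#...#.#####
generation 3: ###..###..#..######
generation 4: ###..###.....######
generation 5: ###..###.###.######
generation 6: ###..##############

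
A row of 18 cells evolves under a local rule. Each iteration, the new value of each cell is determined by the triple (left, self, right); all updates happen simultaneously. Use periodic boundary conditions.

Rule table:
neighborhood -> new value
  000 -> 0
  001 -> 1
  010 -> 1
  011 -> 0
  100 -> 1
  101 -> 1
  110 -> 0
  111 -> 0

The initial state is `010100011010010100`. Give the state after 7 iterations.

101111111100001011

111110100111111110
000001111000000001
100010000100000011
010111001110000100
111000110001001110
000101001011110001
101111111100001011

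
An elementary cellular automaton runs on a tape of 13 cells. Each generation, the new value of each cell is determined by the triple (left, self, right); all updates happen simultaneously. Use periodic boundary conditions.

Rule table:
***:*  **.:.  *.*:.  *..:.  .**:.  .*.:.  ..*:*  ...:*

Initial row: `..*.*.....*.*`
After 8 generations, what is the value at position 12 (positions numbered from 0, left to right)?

*

generation 1: .*....****...
generation 2: *..***.**..**
generation 3: ..*.*.....*.*  (repeats generation 0; period 3)
generation 8: *..***.**..**
position 12 holds *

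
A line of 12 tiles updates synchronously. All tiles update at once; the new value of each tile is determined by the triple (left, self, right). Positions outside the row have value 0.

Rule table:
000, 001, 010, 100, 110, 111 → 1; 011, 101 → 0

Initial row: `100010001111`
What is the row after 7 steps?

step 1: 111111110111
step 2: 011111110011
step 3: 101111111101
step 4: 100111111101
step 5: 111011111101
step 6: 011001111101
step 7: 101110111101

101110111101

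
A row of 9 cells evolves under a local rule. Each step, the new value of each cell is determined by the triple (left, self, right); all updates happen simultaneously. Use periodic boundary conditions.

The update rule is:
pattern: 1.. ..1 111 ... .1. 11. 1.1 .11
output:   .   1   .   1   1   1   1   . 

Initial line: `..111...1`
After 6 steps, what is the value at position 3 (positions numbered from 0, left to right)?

1

.1..1.111
11.111..1
.11..1.1.
1.1.1111.
1111...11
...1.11..
position 3 holds 1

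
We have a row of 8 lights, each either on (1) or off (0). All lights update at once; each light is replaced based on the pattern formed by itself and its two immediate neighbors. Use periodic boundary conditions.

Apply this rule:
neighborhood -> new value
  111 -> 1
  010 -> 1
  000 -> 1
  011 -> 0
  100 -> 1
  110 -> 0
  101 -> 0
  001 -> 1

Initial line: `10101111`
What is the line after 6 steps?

00100111
11111010
01110010
10101111  (repeats step 0; period 4)
step 6: 11111010

11111010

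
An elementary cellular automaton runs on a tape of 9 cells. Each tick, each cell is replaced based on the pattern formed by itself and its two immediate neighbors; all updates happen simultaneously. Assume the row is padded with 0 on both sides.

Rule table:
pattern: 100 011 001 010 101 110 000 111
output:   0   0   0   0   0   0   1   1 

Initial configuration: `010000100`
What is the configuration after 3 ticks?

000110001
110000100
000110001

000110001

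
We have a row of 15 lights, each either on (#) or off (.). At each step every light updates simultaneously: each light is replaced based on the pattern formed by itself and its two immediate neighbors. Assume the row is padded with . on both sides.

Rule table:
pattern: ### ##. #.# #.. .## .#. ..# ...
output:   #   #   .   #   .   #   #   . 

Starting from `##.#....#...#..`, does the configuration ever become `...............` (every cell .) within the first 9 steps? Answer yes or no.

.#.##..###.###.
##..###.##..###
.###.##..###.##
#.##..###.##..#
#..###.##..####
###.##..###.###
.##..###.##..##
#.###.##..###.#
#..##..###.##.#
step 9 is #..##..###.##.#, still not uniform .

no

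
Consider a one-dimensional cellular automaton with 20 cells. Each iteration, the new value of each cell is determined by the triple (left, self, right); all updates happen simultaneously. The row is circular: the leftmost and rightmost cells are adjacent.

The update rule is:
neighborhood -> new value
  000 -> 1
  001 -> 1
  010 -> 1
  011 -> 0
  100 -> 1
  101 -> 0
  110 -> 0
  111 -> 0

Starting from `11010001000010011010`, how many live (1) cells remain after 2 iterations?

00011111111111100010
11100000000000011111
count of 1: 8

8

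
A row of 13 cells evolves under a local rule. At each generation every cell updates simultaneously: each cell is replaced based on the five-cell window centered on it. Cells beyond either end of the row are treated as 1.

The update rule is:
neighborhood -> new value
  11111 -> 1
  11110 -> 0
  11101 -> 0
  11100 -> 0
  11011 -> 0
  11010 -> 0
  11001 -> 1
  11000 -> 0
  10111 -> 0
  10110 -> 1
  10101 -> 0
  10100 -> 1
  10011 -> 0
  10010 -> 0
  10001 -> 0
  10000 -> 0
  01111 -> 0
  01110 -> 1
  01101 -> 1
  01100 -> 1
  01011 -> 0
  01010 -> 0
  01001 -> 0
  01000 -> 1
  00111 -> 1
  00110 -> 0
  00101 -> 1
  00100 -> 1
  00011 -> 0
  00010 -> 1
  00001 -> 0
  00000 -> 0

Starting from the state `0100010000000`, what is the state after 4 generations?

0010011000000

0110111000000
0110010000000
0111011000000
0010011000000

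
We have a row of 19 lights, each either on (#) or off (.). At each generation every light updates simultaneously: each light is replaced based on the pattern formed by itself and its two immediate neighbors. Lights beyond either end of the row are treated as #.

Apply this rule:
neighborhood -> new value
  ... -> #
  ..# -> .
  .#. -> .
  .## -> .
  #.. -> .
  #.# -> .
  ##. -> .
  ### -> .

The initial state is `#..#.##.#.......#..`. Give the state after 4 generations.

.########.......##.

..........#####....
.########.......##.
..........#####....  (repeats generation 1; period 2)
generation 4: .########.......##.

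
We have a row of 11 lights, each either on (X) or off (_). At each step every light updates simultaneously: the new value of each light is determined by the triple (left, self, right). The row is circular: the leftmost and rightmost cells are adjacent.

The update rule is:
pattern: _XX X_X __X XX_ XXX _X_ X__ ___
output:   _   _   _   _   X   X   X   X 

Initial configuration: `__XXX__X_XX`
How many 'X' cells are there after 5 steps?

4

X__X_X_X___
XX_X_X_XXX_
___X_X__X__
XX_X_XX_XXX
X__X_____XX
count of X: 4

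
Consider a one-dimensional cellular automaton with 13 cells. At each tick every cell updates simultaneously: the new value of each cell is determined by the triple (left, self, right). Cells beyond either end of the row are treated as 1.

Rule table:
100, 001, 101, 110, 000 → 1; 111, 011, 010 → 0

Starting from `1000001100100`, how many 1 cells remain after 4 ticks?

1111110111011
0000011001100
1111101110111
0000110011000
count of 1: 4

4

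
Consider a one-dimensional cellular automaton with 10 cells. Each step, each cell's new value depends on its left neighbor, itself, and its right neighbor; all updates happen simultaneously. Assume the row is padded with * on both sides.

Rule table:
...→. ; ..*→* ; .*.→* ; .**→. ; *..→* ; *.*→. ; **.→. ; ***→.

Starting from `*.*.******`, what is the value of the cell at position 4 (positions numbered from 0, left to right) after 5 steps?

.

step 1: ..*.......
step 2: ****.....*
step 3: ....*...*.
step 4: *..***.**.
step 5: .**.......
position 4 holds .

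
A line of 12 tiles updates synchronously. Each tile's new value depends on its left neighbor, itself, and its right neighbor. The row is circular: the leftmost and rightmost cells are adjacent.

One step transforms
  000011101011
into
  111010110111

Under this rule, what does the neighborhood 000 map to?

At position 1 the neighborhood is 000; the next row has 1 there.

1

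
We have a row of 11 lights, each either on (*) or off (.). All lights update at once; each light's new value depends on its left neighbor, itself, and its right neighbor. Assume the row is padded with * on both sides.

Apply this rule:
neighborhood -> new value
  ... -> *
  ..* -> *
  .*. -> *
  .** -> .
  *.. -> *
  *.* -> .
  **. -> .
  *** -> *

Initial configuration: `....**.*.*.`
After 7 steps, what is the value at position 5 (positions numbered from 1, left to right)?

****...*.*.
***.****.*.
**...**..*.
*.***..***.
...*.**.*..
****....***
***.****.**
position 5 holds *

*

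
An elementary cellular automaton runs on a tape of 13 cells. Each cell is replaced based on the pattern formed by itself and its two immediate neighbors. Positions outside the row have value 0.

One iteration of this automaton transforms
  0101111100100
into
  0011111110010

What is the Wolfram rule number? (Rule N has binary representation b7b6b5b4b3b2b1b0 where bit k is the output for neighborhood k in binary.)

position 4: 111 → 1  (bit 7 = 1)
position 7: 110 → 1  (bit 6 = 1)
position 2: 101 → 1  (bit 5 = 1)
position 8: 100 → 1  (bit 4 = 1)
position 3: 011 → 1  (bit 3 = 1)
position 1: 010 → 0  (bit 2 = 0)
position 0: 001 → 0  (bit 1 = 0)
position 12: 000 → 0  (bit 0 = 0)
bits b7..b0 = 11111000 = 248

248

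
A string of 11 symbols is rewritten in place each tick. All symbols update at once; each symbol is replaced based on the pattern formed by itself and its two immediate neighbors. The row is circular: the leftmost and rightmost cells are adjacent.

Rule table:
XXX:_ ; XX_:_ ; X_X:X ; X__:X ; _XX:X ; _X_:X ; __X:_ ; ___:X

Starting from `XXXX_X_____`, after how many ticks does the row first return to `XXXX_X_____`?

X___XXXXXX_
XXX_X_____X
___XXXXXX_X
XX_X_____XX
__XXXXXX_X_
X_X_____XXX
_XXXXXX_X__
_X_____XXXX
XXXXXX_X___
X_____XXXX_
XXXXX_X___X
_____XXXX_X
XXXX_X___XX
____XXXX_X_
XXX_X___XXX
___XXXX_X__
XX_X___XXXX
__XXXX_X___
X_X___XXXXX
_XXXX_X____
_X___XXXXXX
XXXX_X_____

22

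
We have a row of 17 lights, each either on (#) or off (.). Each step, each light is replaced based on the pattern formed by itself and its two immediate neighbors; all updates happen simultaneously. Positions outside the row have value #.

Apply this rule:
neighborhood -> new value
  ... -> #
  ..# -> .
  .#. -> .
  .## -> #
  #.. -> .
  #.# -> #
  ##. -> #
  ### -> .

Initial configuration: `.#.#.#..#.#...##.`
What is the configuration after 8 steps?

....#...#....#.##

#.#.#....#..#.###
##.#..##.....##..
.##...##.###.##..
###.#.####.####..
..##.##..###..#..
..#####..#.#.....
..#...#...#..###.
....#...#....#.##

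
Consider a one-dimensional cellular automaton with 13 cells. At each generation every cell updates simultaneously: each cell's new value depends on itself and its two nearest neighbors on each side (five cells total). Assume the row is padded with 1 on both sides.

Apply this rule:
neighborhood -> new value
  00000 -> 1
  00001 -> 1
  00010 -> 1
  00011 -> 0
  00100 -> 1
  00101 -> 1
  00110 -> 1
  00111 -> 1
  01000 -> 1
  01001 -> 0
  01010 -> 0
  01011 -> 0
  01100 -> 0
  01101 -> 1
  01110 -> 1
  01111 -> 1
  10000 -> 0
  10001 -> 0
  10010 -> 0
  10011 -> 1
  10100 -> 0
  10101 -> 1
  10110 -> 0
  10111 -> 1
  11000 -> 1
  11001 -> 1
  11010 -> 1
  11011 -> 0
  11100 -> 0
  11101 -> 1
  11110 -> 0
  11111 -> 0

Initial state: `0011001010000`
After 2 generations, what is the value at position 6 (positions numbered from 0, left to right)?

0

1110101001010
0011100001010
position 6 holds 0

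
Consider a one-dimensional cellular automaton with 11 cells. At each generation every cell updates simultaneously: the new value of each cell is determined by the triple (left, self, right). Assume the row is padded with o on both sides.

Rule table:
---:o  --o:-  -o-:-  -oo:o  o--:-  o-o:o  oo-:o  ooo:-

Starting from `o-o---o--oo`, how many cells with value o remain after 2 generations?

4

oo--o----o-
-o----oo--o
count of o: 4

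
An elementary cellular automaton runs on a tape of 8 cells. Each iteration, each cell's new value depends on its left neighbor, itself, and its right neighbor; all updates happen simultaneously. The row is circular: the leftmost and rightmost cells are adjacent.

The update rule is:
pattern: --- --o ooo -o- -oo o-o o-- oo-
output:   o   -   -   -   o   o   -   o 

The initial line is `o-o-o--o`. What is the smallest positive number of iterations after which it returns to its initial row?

oo-o---o
-oo--o-o
ooo---o-
o-o-o--o

4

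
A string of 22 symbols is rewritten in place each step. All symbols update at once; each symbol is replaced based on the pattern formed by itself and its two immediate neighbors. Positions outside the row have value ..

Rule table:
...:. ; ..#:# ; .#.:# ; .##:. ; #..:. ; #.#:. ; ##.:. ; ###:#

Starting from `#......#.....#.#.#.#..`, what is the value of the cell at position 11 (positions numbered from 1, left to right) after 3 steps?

#

#.....##....##.#.#.#..
#....#.....#...#.#.#..
#...##....##..##.#.#..
position 11 holds #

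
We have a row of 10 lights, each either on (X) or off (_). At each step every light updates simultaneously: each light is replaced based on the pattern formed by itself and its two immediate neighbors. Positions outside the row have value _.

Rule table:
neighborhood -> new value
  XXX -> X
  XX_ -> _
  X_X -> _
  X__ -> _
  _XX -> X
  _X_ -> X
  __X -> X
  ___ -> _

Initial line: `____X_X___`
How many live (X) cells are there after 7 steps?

___XX_X___
__XX__X___
_XX__XX___
XX__XX____
X__XX_____
X_XX______
X_X_______
count of X: 2

2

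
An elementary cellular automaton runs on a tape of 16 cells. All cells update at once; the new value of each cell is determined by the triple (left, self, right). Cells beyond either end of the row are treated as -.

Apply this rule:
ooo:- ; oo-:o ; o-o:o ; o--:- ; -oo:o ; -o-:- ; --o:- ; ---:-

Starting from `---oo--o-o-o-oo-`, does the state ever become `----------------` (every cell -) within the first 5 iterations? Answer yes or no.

no

---oo---o-o-ooo-
---oo----o-oo-o-
---oo-----oooo--
---oo-----o--o--
---oo-----------
iteration 5 is ---oo-----------, still not uniform -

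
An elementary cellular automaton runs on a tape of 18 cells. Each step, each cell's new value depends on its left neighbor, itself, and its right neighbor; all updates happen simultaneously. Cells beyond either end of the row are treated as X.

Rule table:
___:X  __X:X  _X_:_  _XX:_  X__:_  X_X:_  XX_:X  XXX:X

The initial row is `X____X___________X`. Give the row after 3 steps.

X_XXX__XXXXXXXXXX_
X__XX_X_XXXXXXXXX_
X_X_X____XXXXXXXX_

X_X_X____XXXXXXXX_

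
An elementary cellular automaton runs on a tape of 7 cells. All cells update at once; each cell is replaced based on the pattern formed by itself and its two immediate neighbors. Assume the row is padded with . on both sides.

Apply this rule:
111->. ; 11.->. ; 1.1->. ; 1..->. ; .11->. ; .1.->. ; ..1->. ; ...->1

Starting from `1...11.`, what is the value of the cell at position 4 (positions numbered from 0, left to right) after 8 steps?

1

step 1: ..1....
step 2: 1...111
step 3: ..1....  (repeats step 1; period 2)
step 8: 1...111
position 4 holds 1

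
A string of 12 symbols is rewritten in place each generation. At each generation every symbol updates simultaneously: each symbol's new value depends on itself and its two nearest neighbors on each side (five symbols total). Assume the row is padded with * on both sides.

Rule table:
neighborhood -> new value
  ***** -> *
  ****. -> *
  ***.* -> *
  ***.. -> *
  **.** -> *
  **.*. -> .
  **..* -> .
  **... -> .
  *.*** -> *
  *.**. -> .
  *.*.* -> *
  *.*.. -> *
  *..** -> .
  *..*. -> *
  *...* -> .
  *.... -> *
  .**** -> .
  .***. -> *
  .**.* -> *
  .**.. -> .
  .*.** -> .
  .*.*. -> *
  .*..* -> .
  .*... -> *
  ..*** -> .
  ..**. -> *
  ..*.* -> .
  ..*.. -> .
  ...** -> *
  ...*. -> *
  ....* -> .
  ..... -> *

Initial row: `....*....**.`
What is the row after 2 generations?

generation 1: .*.*.**.****
generation 2: .***..***.**

.***..***.**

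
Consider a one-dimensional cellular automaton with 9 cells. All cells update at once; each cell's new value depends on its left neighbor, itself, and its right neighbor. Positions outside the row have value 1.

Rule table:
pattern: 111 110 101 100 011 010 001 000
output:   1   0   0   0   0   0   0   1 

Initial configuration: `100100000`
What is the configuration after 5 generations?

011001100

000001110
011100100
001000000
000011110
011001100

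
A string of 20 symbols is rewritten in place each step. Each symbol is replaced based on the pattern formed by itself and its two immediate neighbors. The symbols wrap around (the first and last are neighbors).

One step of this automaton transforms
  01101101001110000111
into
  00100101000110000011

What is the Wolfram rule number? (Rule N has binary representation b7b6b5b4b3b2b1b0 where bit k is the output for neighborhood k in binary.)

position 11: 111 → 1  (bit 7 = 1)
position 2: 110 → 1  (bit 6 = 1)
position 0: 101 → 0  (bit 5 = 0)
position 8: 100 → 0  (bit 4 = 0)
position 1: 011 → 0  (bit 3 = 0)
position 7: 010 → 1  (bit 2 = 1)
position 9: 001 → 0  (bit 1 = 0)
position 14: 000 → 0  (bit 0 = 0)
bits b7..b0 = 11000100 = 196

196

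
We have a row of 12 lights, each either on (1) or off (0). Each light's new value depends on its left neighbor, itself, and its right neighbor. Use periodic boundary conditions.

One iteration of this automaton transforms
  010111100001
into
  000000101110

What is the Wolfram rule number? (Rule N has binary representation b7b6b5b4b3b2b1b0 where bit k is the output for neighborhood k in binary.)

position 4: 111 → 0  (bit 7 = 0)
position 6: 110 → 1  (bit 6 = 1)
position 0: 101 → 0  (bit 5 = 0)
position 7: 100 → 0  (bit 4 = 0)
position 3: 011 → 0  (bit 3 = 0)
position 1: 010 → 0  (bit 2 = 0)
position 10: 001 → 1  (bit 1 = 1)
position 8: 000 → 1  (bit 0 = 1)
bits b7..b0 = 01000011 = 67

67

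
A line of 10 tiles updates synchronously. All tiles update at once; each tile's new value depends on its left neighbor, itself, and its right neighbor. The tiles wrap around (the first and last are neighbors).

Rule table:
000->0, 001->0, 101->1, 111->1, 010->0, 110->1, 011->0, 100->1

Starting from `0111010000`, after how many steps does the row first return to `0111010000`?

0011101000
0001110100
0000111010
0000011101
1000001110
0100000111
1010000011
1101000001
1110100000
0111010000

10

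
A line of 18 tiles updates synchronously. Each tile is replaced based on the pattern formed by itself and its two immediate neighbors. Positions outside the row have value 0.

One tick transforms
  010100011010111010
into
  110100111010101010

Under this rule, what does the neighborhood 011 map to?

At position 7 the neighborhood is 011; the next row has 1 there.

1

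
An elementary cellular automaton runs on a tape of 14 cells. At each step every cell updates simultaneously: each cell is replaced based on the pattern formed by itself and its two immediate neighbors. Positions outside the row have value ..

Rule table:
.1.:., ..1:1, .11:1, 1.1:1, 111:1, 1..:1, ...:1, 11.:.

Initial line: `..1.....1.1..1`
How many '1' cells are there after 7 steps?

8

11.11111.1.11.
1.11111.1.11.1
.11111.1.11.1.
11111.1.11.1.1
1111.1.11.1.1.
111.1.11.1.1.1
11.1.11.1.1.1.
count of 1: 8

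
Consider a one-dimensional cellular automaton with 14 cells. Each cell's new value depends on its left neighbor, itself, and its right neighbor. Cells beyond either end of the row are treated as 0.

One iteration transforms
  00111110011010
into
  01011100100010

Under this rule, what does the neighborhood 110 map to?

At position 6 the neighborhood is 110; the next row has 0 there.

0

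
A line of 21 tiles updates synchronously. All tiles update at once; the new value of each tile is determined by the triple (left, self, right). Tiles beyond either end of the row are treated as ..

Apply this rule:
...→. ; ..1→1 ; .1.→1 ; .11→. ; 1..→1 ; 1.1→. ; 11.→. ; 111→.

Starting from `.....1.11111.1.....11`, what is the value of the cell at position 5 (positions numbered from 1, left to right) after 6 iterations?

....11.......11...1..
...1..1.....1..1.111.
..111111...11111....1
.1......1.1.....1..11
111....11.11...1111..
...1..1.....1.1....1.
position 5 holds .

.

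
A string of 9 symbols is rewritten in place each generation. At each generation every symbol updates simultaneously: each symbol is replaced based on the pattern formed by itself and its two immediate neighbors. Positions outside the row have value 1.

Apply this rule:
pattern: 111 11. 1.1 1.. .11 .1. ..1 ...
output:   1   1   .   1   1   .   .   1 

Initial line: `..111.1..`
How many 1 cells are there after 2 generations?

1.111..1.
1.1111...
count of 1: 5

5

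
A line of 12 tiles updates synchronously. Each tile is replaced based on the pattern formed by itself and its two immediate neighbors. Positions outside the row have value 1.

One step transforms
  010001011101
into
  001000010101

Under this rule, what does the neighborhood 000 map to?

At position 3 the neighborhood is 000; the next row has 0 there.

0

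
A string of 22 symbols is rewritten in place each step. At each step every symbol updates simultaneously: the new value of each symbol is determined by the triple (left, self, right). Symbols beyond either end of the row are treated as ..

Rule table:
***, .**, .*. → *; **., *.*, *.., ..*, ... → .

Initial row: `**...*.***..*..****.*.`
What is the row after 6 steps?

*....*.*....*..*....*.

step 1: *....*.**...*..***..*.
step 2: *....*.*....*..**...*.
step 3: *....*.*....*..*....*.
step 4: *....*.*....*..*....*.  (fixed point — unchanged through step 6)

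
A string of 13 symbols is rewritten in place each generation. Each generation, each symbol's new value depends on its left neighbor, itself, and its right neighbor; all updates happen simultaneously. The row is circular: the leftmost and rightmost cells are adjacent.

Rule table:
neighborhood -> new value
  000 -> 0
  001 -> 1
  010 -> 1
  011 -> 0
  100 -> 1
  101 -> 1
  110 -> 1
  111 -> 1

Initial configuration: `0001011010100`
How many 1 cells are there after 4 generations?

11

0011101111110
0101110111111
1110111011111
1111011101111
count of 1: 11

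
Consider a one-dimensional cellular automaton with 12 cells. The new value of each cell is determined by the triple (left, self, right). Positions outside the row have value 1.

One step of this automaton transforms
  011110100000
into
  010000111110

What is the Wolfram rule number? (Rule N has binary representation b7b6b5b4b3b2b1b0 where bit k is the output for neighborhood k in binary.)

position 2: 111 → 0  (bit 7 = 0)
position 4: 110 → 0  (bit 6 = 0)
position 0: 101 → 0  (bit 5 = 0)
position 7: 100 → 1  (bit 4 = 1)
position 1: 011 → 1  (bit 3 = 1)
position 6: 010 → 1  (bit 2 = 1)
position 11: 001 → 0  (bit 1 = 0)
position 8: 000 → 1  (bit 0 = 1)
bits b7..b0 = 00011101 = 29

29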